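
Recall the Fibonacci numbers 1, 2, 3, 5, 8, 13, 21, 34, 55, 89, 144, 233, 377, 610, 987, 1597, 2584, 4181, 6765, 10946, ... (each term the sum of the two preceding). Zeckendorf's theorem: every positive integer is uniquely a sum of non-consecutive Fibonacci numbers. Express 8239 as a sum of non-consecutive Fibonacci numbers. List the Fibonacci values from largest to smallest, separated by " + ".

6765 + 987 + 377 + 89 + 21

Greedy algorithm:
8239 − 6765 = 1474
1474 − 987 = 487
487 − 377 = 110
110 − 89 = 21
21 − 21 = 0
So 8239 = 6765 + 987 + 377 + 89 + 21, with no two terms consecutive in the sequence.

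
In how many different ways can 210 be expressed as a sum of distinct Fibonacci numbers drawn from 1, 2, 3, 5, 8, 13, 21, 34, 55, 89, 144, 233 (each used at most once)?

11

210 = 144+55+8+3 = 144+55+8+2+1 = 144+34+21+8+3 = 144+55+5+3+2+1 = … (7 more), for 11 in all.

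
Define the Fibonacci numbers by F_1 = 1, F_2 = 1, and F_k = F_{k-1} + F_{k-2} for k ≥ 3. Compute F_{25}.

Iterating the recurrence up to F_{19} = 4181 and F_{18} = 2584:
F_{20} = F_{19} + F_{18} = 4181 + 2584 = 6765
F_{21} = F_{20} + F_{19} = 6765 + 4181 = 10946
F_{22} = F_{21} + F_{20} = 10946 + 6765 = 17711
F_{23} = F_{22} + F_{21} = 17711 + 10946 = 28657
F_{24} = F_{23} + F_{22} = 28657 + 17711 = 46368
F_{25} = F_{24} + F_{23} = 46368 + 28657 = 75025

75025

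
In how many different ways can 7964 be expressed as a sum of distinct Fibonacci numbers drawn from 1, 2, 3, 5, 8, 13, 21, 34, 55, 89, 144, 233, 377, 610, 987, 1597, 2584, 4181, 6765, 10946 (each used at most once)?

Starting from the Zeckendorf form and repeatedly splitting a term F_k into F_{k−1} + F_{k−2} (when neither is already used) reaches every representation.
7964 = 6765+987+144+55+13 = 6765+987+144+55+8+5 = 6765+987+144+34+21+13 = 6765+610+377+144+55+13 = 6765+987+144+55+8+3+2 = … (49 more), for 54 in all.

54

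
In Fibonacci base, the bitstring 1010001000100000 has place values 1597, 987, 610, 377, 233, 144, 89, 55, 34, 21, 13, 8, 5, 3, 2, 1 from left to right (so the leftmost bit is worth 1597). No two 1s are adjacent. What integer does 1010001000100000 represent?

2309

Summing the place values of the 1 bits: 1597 + 610 + 89 + 13 = 2309.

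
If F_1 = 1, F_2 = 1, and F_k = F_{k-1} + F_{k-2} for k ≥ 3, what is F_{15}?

Iterating the recurrence up to F_{11} = 89 and F_{10} = 55:
F_{12} = F_{11} + F_{10} = 89 + 55 = 144
F_{13} = F_{12} + F_{11} = 144 + 89 = 233
F_{14} = F_{13} + F_{12} = 233 + 144 = 377
F_{15} = F_{14} + F_{13} = 377 + 233 = 610

610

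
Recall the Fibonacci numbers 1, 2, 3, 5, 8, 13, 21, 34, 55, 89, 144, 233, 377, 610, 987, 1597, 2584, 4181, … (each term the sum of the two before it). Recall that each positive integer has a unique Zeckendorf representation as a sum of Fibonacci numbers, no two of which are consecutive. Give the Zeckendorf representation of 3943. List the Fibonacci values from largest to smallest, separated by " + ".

2584 + 987 + 233 + 89 + 34 + 13 + 3

3943: greatest Fibonacci not exceeding it is 2584, leaving 1359
1359: greatest Fibonacci not exceeding it is 987, leaving 372
372: greatest Fibonacci not exceeding it is 233, leaving 139
139: greatest Fibonacci not exceeding it is 89, leaving 50
50: greatest Fibonacci not exceeding it is 34, leaving 16
16: greatest Fibonacci not exceeding it is 13, leaving 3
3: greatest Fibonacci not exceeding it is 3, leaving 0
So 3943 = 2584 + 987 + 233 + 89 + 34 + 13 + 3, with no two terms consecutive in the sequence.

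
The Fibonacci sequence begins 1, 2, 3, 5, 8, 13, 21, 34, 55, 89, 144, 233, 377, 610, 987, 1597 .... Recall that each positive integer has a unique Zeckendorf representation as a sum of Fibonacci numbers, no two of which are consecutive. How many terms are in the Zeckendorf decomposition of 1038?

5

take 987 (≤ 1038); 1038 − 987 = 51
take 34 (≤ 51); 51 − 34 = 17
take 13 (≤ 17); 17 − 13 = 4
take 3 (≤ 4); 4 − 3 = 1
take 1 (≤ 1); 1 − 1 = 0
1038 = 987 + 34 + 13 + 3 + 1, which has 5 terms.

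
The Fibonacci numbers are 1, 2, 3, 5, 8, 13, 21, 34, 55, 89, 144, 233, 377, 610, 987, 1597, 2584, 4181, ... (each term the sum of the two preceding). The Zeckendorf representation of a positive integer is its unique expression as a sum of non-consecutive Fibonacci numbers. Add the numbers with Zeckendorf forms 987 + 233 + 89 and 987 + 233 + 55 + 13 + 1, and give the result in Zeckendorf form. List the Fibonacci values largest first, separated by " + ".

The two numbers are 1309 and 1289, so their sum is 2598.
subtract 2584 from 2598: 14 remains
subtract 13 from 14: 1 remains
subtract 1 from 1: 0 remains

2584 + 13 + 1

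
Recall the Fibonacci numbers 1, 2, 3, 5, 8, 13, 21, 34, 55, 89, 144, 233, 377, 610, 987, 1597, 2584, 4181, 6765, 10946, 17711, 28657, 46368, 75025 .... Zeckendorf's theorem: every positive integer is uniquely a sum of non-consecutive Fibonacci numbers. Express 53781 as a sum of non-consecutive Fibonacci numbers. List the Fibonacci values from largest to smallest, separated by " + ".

Repeatedly subtract the largest Fibonacci number that fits:
53781: greatest Fibonacci not exceeding it is 46368, leaving 7413
7413: greatest Fibonacci not exceeding it is 6765, leaving 648
648: greatest Fibonacci not exceeding it is 610, leaving 38
38: greatest Fibonacci not exceeding it is 34, leaving 4
4: greatest Fibonacci not exceeding it is 3, leaving 1
1: greatest Fibonacci not exceeding it is 1, leaving 0
So 53781 = 46368 + 6765 + 610 + 34 + 3 + 1, with no two terms consecutive in the sequence.

46368 + 6765 + 610 + 34 + 3 + 1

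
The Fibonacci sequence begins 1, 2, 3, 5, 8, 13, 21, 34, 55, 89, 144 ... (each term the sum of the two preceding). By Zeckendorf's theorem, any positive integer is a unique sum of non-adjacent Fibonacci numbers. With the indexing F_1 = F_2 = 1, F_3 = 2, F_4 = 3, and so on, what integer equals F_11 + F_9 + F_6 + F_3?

F_11 + F_9 + F_6 + F_3 = 89 + 34 + 8 + 2 = 133.

133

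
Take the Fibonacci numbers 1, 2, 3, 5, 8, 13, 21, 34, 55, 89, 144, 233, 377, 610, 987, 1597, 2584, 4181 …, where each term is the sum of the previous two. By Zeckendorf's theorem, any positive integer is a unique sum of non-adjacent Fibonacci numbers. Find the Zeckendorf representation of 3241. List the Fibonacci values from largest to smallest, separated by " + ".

Repeatedly subtract the largest Fibonacci number that fits:
3241 − 2584 = 657
657 − 610 = 47
47 − 34 = 13
13 − 13 = 0
So 3241 = 2584 + 610 + 34 + 13, with no two terms consecutive in the sequence.

2584 + 610 + 34 + 13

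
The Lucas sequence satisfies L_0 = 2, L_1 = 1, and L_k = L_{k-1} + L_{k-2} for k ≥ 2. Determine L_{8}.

47

L_{2} = L_{1} + L_{0} = 1 + 2 = 3
L_{3} = L_{2} + L_{1} = 3 + 1 = 4
L_{4} = L_{3} + L_{2} = 4 + 3 = 7
L_{5} = L_{4} + L_{3} = 7 + 4 = 11
L_{6} = L_{5} + L_{4} = 11 + 7 = 18
L_{7} = L_{6} + L_{5} = 18 + 11 = 29
L_{8} = L_{7} + L_{6} = 29 + 18 = 47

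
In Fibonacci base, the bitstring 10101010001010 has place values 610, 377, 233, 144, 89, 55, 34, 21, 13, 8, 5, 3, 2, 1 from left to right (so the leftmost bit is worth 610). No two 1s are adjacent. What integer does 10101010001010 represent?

Summing the place values of the 1 bits: 610 + 233 + 89 + 34 + 5 + 2 = 973.

973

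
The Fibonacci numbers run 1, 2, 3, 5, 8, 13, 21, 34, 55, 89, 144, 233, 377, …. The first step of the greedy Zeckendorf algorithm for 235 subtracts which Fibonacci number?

233 ≤ 235 < 377, so the largest Fibonacci number not exceeding 235 is 233.

233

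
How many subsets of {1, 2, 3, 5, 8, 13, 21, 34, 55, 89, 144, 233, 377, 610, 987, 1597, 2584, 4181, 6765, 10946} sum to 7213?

72

Each representation comes from the Zeckendorf form by replacing some F_k with F_{k−1} + F_{k−2} where possible.
7213 = 6765+377+55+13+3 = 6765+377+55+13+2+1 = 6765+377+55+8+5+3 = … (69 more), for 72 in all.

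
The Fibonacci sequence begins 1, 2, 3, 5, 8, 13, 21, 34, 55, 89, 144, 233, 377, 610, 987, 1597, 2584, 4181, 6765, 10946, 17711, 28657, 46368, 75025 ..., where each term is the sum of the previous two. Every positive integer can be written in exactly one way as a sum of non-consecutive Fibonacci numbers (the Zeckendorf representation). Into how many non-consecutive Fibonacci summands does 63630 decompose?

9

subtract 46368 from 63630: 17262 remains
subtract 10946 from 17262: 6316 remains
subtract 4181 from 6316: 2135 remains
subtract 1597 from 2135: 538 remains
subtract 377 from 538: 161 remains
subtract 144 from 161: 17 remains
subtract 13 from 17: 4 remains
subtract 3 from 4: 1 remains
subtract 1 from 1: 0 remains
63630 = 46368 + 10946 + 4181 + 1597 + 377 + 144 + 13 + 3 + 1, which has 9 terms.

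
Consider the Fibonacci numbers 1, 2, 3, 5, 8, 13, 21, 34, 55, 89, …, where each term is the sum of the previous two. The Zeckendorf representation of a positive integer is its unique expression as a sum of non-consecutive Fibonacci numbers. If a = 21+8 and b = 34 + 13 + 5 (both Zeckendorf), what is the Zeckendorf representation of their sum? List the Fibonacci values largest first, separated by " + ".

The two numbers are 29 and 52, so their sum is 81.
take 55 (≤ 81); 81 − 55 = 26
take 21 (≤ 26); 26 − 21 = 5
take 5 (≤ 5); 5 − 5 = 0

55 + 21 + 5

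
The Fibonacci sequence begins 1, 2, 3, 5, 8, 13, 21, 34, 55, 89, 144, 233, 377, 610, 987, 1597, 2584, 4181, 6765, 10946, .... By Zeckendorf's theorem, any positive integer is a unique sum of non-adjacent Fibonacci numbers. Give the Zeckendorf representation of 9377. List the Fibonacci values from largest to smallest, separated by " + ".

Greedily peel off the largest Fibonacci term at each step:
take 6765 (≤ 9377); 9377 − 6765 = 2612
take 2584 (≤ 2612); 2612 − 2584 = 28
take 21 (≤ 28); 28 − 21 = 7
take 5 (≤ 7); 7 − 5 = 2
take 2 (≤ 2); 2 − 2 = 0
So 9377 = 6765 + 2584 + 21 + 5 + 2, with no two terms consecutive in the sequence.

6765 + 2584 + 21 + 5 + 2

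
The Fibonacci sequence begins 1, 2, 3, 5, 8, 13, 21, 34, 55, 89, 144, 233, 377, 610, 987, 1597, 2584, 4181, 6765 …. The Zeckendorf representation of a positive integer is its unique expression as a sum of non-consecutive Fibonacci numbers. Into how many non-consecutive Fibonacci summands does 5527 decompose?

6

Greedy algorithm:
subtract 4181 from 5527: 1346 remains
subtract 987 from 1346: 359 remains
subtract 233 from 359: 126 remains
subtract 89 from 126: 37 remains
subtract 34 from 37: 3 remains
subtract 3 from 3: 0 remains
5527 = 4181 + 987 + 233 + 89 + 34 + 3, which has 6 terms.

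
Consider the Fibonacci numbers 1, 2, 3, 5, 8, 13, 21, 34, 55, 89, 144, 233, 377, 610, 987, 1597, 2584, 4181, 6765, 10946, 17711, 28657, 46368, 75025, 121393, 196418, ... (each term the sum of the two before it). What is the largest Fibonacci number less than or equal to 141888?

121393 ≤ 141888 < 196418, so the largest Fibonacci number not exceeding 141888 is 121393.

121393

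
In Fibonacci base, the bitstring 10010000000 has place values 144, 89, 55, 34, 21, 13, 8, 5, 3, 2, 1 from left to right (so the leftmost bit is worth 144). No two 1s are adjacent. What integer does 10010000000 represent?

Summing the place values of the 1 bits: 144 + 34 = 178.

178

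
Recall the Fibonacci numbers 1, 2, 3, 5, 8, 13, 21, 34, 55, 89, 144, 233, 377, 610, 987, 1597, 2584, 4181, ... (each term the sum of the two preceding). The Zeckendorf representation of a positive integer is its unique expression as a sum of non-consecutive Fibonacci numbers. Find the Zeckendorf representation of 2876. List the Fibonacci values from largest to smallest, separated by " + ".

2584 + 233 + 55 + 3 + 1

2584 ≤ 2876 < 4181, so take 2584; remainder 292
233 ≤ 292 < 377, so take 233; remainder 59
55 ≤ 59 < 89, so take 55; remainder 4
3 ≤ 4 < 5, so take 3; remainder 1
1 ≤ 1 < 2, so take 1; remainder 0
So 2876 = 2584 + 233 + 55 + 3 + 1, with no two terms consecutive in the sequence.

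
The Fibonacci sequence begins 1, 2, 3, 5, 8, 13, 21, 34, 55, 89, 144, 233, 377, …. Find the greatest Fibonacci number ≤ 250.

233

233 ≤ 250 < 377, so the largest Fibonacci number not exceeding 250 is 233.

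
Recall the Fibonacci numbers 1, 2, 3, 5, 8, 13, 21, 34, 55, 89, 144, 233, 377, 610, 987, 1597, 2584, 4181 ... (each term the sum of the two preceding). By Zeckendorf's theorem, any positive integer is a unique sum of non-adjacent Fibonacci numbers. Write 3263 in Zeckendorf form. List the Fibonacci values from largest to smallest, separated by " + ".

largest Fibonacci ≤ 3263 is 2584; 3263 − 2584 = 679
largest Fibonacci ≤ 679 is 610; 679 − 610 = 69
largest Fibonacci ≤ 69 is 55; 69 − 55 = 14
largest Fibonacci ≤ 14 is 13; 14 − 13 = 1
largest Fibonacci ≤ 1 is 1; 1 − 1 = 0
So 3263 = 2584 + 610 + 55 + 13 + 1, with no two terms consecutive in the sequence.

2584 + 610 + 55 + 13 + 1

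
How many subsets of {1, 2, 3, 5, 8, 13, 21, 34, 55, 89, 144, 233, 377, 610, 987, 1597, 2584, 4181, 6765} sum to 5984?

25

5984 = 4181+1597+144+55+5+2 = 4181+1597+144+34+21+5+2 = 4181+987+610+144+55+5+2 = … (22 more), for 25 in all.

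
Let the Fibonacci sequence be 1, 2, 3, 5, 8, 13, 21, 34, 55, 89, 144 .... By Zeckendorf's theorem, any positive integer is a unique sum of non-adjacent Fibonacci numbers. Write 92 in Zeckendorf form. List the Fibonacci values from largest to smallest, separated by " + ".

89 + 3

92 − 89 = 3
3 − 3 = 0
So 92 = 89 + 3, with no two terms consecutive in the sequence.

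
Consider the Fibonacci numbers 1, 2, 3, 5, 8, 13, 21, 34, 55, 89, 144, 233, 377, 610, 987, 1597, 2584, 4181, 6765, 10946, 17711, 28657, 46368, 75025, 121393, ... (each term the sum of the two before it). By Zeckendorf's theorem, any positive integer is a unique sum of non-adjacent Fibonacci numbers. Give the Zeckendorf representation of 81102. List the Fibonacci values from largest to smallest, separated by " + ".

75025 + 4181 + 1597 + 233 + 55 + 8 + 3

Greedily peel off the largest Fibonacci term at each step:
75025 ≤ 81102 < 121393, so take 75025; remainder 6077
4181 ≤ 6077 < 6765, so take 4181; remainder 1896
1597 ≤ 1896 < 2584, so take 1597; remainder 299
233 ≤ 299 < 377, so take 233; remainder 66
55 ≤ 66 < 89, so take 55; remainder 11
8 ≤ 11 < 13, so take 8; remainder 3
3 ≤ 3 < 5, so take 3; remainder 0
So 81102 = 75025 + 4181 + 1597 + 233 + 55 + 8 + 3, with no two terms consecutive in the sequence.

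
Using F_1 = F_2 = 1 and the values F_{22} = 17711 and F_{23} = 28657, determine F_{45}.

By F_{2k+1} = F_k² + F_{k+1}²: F_{45} = 17711² + 28657² = 313679521 + 821223649 = 1134903170.

1134903170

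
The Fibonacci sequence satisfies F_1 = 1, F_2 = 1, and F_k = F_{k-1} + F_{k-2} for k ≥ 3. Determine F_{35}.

9227465

Iterating the recurrence up to F_{30} = 832040 and F_{29} = 514229:
F_{31} = F_{30} + F_{29} = 832040 + 514229 = 1346269
F_{32} = F_{31} + F_{30} = 1346269 + 832040 = 2178309
F_{33} = F_{32} + F_{31} = 2178309 + 1346269 = 3524578
F_{34} = F_{33} + F_{32} = 3524578 + 2178309 = 5702887
F_{35} = F_{34} + F_{33} = 5702887 + 3524578 = 9227465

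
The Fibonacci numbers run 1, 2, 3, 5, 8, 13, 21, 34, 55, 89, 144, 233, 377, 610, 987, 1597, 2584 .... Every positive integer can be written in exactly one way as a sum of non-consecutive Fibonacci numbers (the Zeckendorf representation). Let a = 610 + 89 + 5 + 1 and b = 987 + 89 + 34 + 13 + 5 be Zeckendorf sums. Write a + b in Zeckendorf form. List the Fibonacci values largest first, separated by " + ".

The two numbers are 705 and 1128, so their sum is 1833.
1833 − 1597 = 236
236 − 233 = 3
3 − 3 = 0

1597 + 233 + 3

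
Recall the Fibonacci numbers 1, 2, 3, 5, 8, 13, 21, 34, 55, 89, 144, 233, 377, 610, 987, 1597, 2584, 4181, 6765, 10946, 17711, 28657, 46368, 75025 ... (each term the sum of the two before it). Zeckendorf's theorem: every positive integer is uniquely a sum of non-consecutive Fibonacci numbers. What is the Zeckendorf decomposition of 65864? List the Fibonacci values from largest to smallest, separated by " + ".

46368 + 17711 + 1597 + 144 + 34 + 8 + 2

Greedy algorithm:
take 46368 (≤ 65864); 65864 − 46368 = 19496
take 17711 (≤ 19496); 19496 − 17711 = 1785
take 1597 (≤ 1785); 1785 − 1597 = 188
take 144 (≤ 188); 188 − 144 = 44
take 34 (≤ 44); 44 − 34 = 10
take 8 (≤ 10); 10 − 8 = 2
take 2 (≤ 2); 2 − 2 = 0
So 65864 = 46368 + 17711 + 1597 + 144 + 34 + 8 + 2, with no two terms consecutive in the sequence.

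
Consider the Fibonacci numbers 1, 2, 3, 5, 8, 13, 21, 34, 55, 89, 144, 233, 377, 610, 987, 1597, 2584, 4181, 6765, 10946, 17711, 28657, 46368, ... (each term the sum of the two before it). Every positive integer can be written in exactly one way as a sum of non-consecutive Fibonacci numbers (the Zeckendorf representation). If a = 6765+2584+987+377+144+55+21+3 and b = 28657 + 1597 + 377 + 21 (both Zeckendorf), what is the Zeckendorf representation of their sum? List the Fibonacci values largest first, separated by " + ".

28657 + 10946 + 1597 + 377 + 8 + 3

The two numbers are 10936 and 30652, so their sum is 41588.
Repeatedly subtract the largest Fibonacci number that fits:
subtract 28657 from 41588: 12931 remains
subtract 10946 from 12931: 1985 remains
subtract 1597 from 1985: 388 remains
subtract 377 from 388: 11 remains
subtract 8 from 11: 3 remains
subtract 3 from 3: 0 remains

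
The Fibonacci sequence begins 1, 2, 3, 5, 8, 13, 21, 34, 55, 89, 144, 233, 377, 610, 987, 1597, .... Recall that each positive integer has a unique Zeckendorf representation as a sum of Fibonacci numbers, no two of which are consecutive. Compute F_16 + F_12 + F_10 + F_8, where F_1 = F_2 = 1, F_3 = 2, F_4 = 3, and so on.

1207

F_16 + F_12 + F_10 + F_8 = 987 + 144 + 55 + 21 = 1207.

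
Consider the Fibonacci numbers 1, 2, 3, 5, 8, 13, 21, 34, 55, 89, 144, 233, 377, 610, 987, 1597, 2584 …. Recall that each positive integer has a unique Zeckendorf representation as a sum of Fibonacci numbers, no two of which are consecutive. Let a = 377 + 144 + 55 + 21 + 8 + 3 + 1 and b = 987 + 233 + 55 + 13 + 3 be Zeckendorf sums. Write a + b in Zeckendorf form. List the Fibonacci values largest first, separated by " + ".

1597 + 233 + 55 + 13 + 2

The two numbers are 609 and 1291, so their sum is 1900.
Greedy algorithm:
1900 − 1597 = 303
303 − 233 = 70
70 − 55 = 15
15 − 13 = 2
2 − 2 = 0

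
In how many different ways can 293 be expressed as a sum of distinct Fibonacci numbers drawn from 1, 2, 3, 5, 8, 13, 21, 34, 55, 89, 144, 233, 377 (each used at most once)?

12

293 = 233+55+5 = 233+55+3+2 = 233+34+21+5 = 144+89+55+5 = 233+34+21+3+2 = … (7 more), for 12 in all.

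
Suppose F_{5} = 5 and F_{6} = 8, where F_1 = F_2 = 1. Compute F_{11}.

By F_{2k+1} = F_k² + F_{k+1}²: F_{11} = 5² + 8² = 25 + 64 = 89.

89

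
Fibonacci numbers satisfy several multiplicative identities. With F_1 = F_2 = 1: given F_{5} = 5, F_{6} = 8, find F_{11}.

By the addition formula F_{m+n} = F_m F_{n+1} + F_{m−1} F_n with m=6, n=5: F_{11} = 8·8 + 5·5 = 64 + 25 = 89.

89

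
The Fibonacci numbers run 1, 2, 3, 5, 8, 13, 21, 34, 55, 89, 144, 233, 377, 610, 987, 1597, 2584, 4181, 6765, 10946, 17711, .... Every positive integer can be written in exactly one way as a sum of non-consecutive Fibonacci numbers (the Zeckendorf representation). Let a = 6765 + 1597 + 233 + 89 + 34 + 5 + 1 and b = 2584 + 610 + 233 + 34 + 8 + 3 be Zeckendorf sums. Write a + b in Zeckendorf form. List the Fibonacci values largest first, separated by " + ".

10946 + 987 + 233 + 21 + 8 + 1

The two numbers are 8724 and 3472, so their sum is 12196.
Greedy algorithm:
take 10946 (≤ 12196); 12196 − 10946 = 1250
take 987 (≤ 1250); 1250 − 987 = 263
take 233 (≤ 263); 263 − 233 = 30
take 21 (≤ 30); 30 − 21 = 9
take 8 (≤ 9); 9 − 8 = 1
take 1 (≤ 1); 1 − 1 = 0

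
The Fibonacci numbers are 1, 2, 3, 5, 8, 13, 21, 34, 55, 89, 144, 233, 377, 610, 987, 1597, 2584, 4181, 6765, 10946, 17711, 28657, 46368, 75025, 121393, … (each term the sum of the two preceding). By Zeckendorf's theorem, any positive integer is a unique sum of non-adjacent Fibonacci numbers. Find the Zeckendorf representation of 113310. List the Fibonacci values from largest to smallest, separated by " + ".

75025 + 28657 + 6765 + 2584 + 233 + 34 + 8 + 3 + 1

Greedily peel off the largest Fibonacci term at each step:
take 75025 (≤ 113310); 113310 − 75025 = 38285
take 28657 (≤ 38285); 38285 − 28657 = 9628
take 6765 (≤ 9628); 9628 − 6765 = 2863
take 2584 (≤ 2863); 2863 − 2584 = 279
take 233 (≤ 279); 279 − 233 = 46
take 34 (≤ 46); 46 − 34 = 12
take 8 (≤ 12); 12 − 8 = 4
take 3 (≤ 4); 4 − 3 = 1
take 1 (≤ 1); 1 − 1 = 0
So 113310 = 75025 + 28657 + 6765 + 2584 + 233 + 34 + 8 + 3 + 1, with no two terms consecutive in the sequence.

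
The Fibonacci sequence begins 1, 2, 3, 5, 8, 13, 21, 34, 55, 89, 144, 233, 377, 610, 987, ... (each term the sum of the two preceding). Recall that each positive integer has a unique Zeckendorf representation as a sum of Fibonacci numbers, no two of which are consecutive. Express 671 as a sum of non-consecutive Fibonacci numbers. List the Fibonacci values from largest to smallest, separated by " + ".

Greedily peel off the largest Fibonacci term at each step:
610 ≤ 671 < 987, so take 610; remainder 61
55 ≤ 61 < 89, so take 55; remainder 6
5 ≤ 6 < 8, so take 5; remainder 1
1 ≤ 1 < 2, so take 1; remainder 0
So 671 = 610 + 55 + 5 + 1, with no two terms consecutive in the sequence.

610 + 55 + 5 + 1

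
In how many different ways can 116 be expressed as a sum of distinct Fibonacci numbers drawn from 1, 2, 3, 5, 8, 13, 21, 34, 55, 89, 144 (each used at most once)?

8

Starting from the Zeckendorf form and repeatedly splitting a term F_k into F_{k−1} + F_{k−2} (when neither is already used) reaches every representation.
116 = 89+21+5+1 = 89+21+3+2+1 = 89+13+8+5+1 = … (5 more), for 8 in all.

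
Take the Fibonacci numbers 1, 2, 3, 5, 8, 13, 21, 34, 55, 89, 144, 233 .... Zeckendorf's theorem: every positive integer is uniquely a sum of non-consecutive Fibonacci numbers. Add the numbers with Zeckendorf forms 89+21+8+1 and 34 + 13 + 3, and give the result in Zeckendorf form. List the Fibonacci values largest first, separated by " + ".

The two numbers are 119 and 50, so their sum is 169.
Repeatedly subtract the largest Fibonacci number that fits:
subtract 144 from 169: 25 remains
subtract 21 from 25: 4 remains
subtract 3 from 4: 1 remains
subtract 1 from 1: 0 remains

144 + 21 + 3 + 1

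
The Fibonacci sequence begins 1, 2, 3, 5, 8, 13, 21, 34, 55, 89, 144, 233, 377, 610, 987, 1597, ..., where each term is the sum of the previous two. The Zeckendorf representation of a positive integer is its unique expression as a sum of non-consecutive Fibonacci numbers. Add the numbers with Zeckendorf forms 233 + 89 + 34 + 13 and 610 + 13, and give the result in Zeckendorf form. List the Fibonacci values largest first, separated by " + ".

The two numbers are 369 and 623, so their sum is 992.
Repeatedly subtract the largest Fibonacci number that fits:
subtract 987 from 992: 5 remains
subtract 5 from 5: 0 remains

987 + 5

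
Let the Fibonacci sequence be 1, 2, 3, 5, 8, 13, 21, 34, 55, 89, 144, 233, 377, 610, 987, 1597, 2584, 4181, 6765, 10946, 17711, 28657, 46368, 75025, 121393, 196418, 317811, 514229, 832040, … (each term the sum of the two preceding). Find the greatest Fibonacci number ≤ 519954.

514229

514229 ≤ 519954 < 832040, so the largest Fibonacci number not exceeding 519954 is 514229.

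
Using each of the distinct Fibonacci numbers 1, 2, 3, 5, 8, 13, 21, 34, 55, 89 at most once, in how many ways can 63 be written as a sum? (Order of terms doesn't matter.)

8

63 = 55+8 = 55+5+3 = 34+21+8 = … (5 more), for 8 in all.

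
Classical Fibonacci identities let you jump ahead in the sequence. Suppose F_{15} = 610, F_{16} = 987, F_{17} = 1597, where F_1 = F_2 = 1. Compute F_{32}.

By the addition formula F_{m+n} = F_m F_{n+1} + F_{m−1} F_n with m=16, n=16: F_{32} = 987·1597 + 610·987 = 1576239 + 602070 = 2178309.

2178309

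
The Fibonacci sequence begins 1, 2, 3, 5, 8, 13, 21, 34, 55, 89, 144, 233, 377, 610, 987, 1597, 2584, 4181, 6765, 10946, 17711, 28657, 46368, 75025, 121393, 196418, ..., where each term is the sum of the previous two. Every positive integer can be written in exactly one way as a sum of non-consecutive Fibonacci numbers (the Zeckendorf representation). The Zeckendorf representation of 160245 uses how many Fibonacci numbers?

7

Greedy algorithm:
121393 ≤ 160245 < 196418, so take 121393; remainder 38852
28657 ≤ 38852 < 46368, so take 28657; remainder 10195
6765 ≤ 10195 < 10946, so take 6765; remainder 3430
2584 ≤ 3430 < 4181, so take 2584; remainder 846
610 ≤ 846 < 987, so take 610; remainder 236
233 ≤ 236 < 377, so take 233; remainder 3
3 ≤ 3 < 5, so take 3; remainder 0
160245 = 121393 + 28657 + 6765 + 2584 + 610 + 233 + 3, which has 7 terms.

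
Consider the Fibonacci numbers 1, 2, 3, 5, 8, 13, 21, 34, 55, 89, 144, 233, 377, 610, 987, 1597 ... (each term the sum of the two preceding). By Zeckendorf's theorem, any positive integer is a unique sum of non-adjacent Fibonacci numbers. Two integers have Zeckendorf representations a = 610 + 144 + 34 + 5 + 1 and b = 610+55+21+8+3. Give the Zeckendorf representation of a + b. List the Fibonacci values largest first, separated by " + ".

987 + 377 + 89 + 34 + 3 + 1

The two numbers are 794 and 697, so their sum is 1491.
subtract 987 from 1491: 504 remains
subtract 377 from 504: 127 remains
subtract 89 from 127: 38 remains
subtract 34 from 38: 4 remains
subtract 3 from 4: 1 remains
subtract 1 from 1: 0 remains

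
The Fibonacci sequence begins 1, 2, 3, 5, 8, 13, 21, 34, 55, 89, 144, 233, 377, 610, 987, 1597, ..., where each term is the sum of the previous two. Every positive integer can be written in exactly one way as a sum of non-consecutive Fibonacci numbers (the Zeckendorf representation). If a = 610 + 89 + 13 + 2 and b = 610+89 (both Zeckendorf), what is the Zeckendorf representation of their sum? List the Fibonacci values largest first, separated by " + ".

987 + 377 + 34 + 13 + 2

The two numbers are 714 and 699, so their sum is 1413.
Repeatedly subtract the largest Fibonacci number that fits:
largest Fibonacci ≤ 1413 is 987; 1413 − 987 = 426
largest Fibonacci ≤ 426 is 377; 426 − 377 = 49
largest Fibonacci ≤ 49 is 34; 49 − 34 = 15
largest Fibonacci ≤ 15 is 13; 15 − 13 = 2
largest Fibonacci ≤ 2 is 2; 2 − 2 = 0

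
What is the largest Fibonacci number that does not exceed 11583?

10946 ≤ 11583 < 17711, so the largest Fibonacci number not exceeding 11583 is 10946.

10946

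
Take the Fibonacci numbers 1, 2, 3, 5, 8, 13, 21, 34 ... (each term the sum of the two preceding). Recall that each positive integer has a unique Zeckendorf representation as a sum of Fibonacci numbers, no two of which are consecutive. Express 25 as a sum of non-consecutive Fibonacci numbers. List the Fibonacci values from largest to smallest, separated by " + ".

25 − 21 = 4
4 − 3 = 1
1 − 1 = 0
So 25 = 21 + 3 + 1, with no two terms consecutive in the sequence.

21 + 3 + 1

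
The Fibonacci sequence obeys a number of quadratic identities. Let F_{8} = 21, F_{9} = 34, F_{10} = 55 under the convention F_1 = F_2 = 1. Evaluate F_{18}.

2584

By the addition formula F_{m+n} = F_m F_{n+1} + F_{m−1} F_n with m=10, n=8: F_{18} = 55·34 + 34·21 = 1870 + 714 = 2584.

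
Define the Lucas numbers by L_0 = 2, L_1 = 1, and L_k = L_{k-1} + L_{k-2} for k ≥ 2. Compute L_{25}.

Iterating the recurrence up to L_{21} = 24476 and L_{20} = 15127:
L_{22} = L_{21} + L_{20} = 24476 + 15127 = 39603
L_{23} = L_{22} + L_{21} = 39603 + 24476 = 64079
L_{24} = L_{23} + L_{22} = 64079 + 39603 = 103682
L_{25} = L_{24} + L_{23} = 103682 + 64079 = 167761

167761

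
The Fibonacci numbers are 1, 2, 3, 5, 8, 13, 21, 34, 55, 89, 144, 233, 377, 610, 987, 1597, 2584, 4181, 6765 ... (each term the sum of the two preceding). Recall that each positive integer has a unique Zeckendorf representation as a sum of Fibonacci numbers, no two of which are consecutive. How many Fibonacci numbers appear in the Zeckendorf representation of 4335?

4

subtract 4181 from 4335: 154 remains
subtract 144 from 154: 10 remains
subtract 8 from 10: 2 remains
subtract 2 from 2: 0 remains
4335 = 4181 + 144 + 8 + 2, which has 4 terms.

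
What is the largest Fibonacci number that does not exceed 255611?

196418 ≤ 255611 < 317811, so the largest Fibonacci number not exceeding 255611 is 196418.

196418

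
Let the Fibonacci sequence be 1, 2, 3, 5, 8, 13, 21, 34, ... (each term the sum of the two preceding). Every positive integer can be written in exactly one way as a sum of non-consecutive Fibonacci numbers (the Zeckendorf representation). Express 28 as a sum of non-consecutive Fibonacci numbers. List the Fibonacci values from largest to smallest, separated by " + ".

28 − 21 = 7
7 − 5 = 2
2 − 2 = 0
So 28 = 21 + 5 + 2, with no two terms consecutive in the sequence.

21 + 5 + 2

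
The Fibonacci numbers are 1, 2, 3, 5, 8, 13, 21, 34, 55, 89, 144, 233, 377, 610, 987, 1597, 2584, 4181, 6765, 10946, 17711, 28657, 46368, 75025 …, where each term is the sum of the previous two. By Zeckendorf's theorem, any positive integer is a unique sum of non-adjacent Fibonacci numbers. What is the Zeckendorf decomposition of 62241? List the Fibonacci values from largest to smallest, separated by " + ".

take 46368 (≤ 62241); 62241 − 46368 = 15873
take 10946 (≤ 15873); 15873 − 10946 = 4927
take 4181 (≤ 4927); 4927 − 4181 = 746
take 610 (≤ 746); 746 − 610 = 136
take 89 (≤ 136); 136 − 89 = 47
take 34 (≤ 47); 47 − 34 = 13
take 13 (≤ 13); 13 − 13 = 0
So 62241 = 46368 + 10946 + 4181 + 610 + 89 + 34 + 13, with no two terms consecutive in the sequence.

46368 + 10946 + 4181 + 610 + 89 + 34 + 13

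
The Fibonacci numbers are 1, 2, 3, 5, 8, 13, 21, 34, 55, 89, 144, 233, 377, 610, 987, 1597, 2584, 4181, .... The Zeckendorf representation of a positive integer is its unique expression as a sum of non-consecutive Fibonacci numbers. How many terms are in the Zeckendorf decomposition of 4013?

6

Greedily peel off the largest Fibonacci term at each step:
subtract 2584 from 4013: 1429 remains
subtract 987 from 1429: 442 remains
subtract 377 from 442: 65 remains
subtract 55 from 65: 10 remains
subtract 8 from 10: 2 remains
subtract 2 from 2: 0 remains
4013 = 2584 + 987 + 377 + 55 + 8 + 2, which has 6 terms.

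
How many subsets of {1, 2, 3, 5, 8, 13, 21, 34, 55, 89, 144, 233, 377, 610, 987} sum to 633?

633 = 610+21+2 = 610+13+8+2 = 377+233+21+2 = 610+13+5+3+2 = 377+233+13+8+2 = … (7 more), for 12 in all.

12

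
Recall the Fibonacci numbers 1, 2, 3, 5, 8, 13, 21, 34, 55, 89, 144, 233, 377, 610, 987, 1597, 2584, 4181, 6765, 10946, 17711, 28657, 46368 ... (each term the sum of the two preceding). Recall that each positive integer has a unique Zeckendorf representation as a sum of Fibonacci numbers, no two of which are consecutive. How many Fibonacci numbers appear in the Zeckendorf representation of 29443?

6

28657 ≤ 29443 < 46368, so take 28657; remainder 786
610 ≤ 786 < 987, so take 610; remainder 176
144 ≤ 176 < 233, so take 144; remainder 32
21 ≤ 32 < 34, so take 21; remainder 11
8 ≤ 11 < 13, so take 8; remainder 3
3 ≤ 3 < 5, so take 3; remainder 0
29443 = 28657 + 610 + 144 + 21 + 8 + 3, which has 6 terms.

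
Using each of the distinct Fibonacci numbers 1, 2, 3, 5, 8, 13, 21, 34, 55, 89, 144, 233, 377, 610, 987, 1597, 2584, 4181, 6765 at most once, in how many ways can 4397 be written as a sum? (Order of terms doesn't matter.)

24

Starting from the Zeckendorf form and repeatedly splitting a term F_k into F_{k−1} + F_{k−2} (when neither is already used) reaches every representation.
4397 = 4181+144+55+13+3+1 = 4181+144+55+8+5+3+1 = 4181+144+34+21+13+3+1 = 2584+1597+144+55+13+3+1 = … (20 more), for 24 in all.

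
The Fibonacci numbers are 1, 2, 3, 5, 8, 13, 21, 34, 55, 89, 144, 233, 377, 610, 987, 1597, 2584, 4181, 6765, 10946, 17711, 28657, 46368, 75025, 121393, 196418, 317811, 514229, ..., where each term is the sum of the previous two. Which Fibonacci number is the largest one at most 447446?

317811 ≤ 447446 < 514229, so the largest Fibonacci number not exceeding 447446 is 317811.

317811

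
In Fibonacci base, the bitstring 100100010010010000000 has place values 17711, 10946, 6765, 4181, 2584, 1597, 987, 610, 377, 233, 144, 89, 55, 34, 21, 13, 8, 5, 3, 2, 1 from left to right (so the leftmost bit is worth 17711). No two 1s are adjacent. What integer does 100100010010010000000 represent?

Summing the place values of the 1 bits: 17711 + 4181 + 610 + 144 + 34 = 22680.

22680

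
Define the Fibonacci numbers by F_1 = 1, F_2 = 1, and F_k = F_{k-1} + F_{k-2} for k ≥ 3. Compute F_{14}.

377

Iterating the recurrence up to F_{9} = 34 and F_{8} = 21:
F_{10} = F_{9} + F_{8} = 34 + 21 = 55
F_{11} = F_{10} + F_{9} = 55 + 34 = 89
F_{12} = F_{11} + F_{10} = 89 + 55 = 144
F_{13} = F_{12} + F_{11} = 144 + 89 = 233
F_{14} = F_{13} + F_{12} = 233 + 144 = 377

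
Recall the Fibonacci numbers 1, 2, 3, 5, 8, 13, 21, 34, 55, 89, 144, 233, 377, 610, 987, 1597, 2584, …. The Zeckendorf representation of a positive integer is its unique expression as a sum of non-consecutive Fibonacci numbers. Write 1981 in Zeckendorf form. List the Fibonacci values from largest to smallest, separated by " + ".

1597 + 377 + 5 + 2

Repeatedly subtract the largest Fibonacci number that fits:
1981 − 1597 = 384
384 − 377 = 7
7 − 5 = 2
2 − 2 = 0
So 1981 = 1597 + 377 + 5 + 2, with no two terms consecutive in the sequence.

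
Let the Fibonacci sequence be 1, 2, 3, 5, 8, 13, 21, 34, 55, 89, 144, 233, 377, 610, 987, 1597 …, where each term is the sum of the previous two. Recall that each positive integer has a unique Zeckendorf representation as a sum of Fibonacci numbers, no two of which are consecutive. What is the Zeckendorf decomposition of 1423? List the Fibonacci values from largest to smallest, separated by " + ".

1423 − 987 = 436
436 − 377 = 59
59 − 55 = 4
4 − 3 = 1
1 − 1 = 0
So 1423 = 987 + 377 + 55 + 3 + 1, with no two terms consecutive in the sequence.

987 + 377 + 55 + 3 + 1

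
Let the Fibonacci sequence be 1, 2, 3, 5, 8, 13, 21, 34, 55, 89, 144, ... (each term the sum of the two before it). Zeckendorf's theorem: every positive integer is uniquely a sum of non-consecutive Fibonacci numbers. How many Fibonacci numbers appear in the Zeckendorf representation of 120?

subtract 89 from 120: 31 remains
subtract 21 from 31: 10 remains
subtract 8 from 10: 2 remains
subtract 2 from 2: 0 remains
120 = 89 + 21 + 8 + 2, which has 4 terms.

4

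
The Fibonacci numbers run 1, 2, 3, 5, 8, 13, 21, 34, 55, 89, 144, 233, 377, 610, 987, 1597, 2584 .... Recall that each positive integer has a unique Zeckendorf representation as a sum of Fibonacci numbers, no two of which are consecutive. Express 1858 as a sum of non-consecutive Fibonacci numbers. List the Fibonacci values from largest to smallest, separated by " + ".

1597 ≤ 1858 < 2584, so take 1597; remainder 261
233 ≤ 261 < 377, so take 233; remainder 28
21 ≤ 28 < 34, so take 21; remainder 7
5 ≤ 7 < 8, so take 5; remainder 2
2 ≤ 2 < 3, so take 2; remainder 0
So 1858 = 1597 + 233 + 21 + 5 + 2, with no two terms consecutive in the sequence.

1597 + 233 + 21 + 5 + 2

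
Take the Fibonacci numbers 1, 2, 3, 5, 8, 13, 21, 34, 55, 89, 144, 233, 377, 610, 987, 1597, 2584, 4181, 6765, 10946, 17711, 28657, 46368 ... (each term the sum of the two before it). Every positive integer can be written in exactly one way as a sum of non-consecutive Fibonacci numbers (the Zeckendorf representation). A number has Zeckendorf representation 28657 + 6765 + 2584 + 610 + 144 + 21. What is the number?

38781

28657 + 6765 + 2584 + 610 + 144 + 21 = 38781.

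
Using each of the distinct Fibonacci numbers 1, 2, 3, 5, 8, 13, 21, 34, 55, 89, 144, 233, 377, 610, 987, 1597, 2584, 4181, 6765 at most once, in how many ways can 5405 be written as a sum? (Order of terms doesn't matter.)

20

5405 = 4181+987+233+3+1 = 4181+987+144+89+3+1 = 4181+610+377+233+3+1 = … (17 more), for 20 in all.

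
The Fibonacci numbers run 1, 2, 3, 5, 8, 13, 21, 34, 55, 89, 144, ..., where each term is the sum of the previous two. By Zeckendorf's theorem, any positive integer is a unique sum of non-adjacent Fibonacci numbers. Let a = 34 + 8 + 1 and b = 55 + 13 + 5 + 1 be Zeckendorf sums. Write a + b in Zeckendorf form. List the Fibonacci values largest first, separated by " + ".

89 + 21 + 5 + 2

The two numbers are 43 and 74, so their sum is 117.
117: greatest Fibonacci not exceeding it is 89, leaving 28
28: greatest Fibonacci not exceeding it is 21, leaving 7
7: greatest Fibonacci not exceeding it is 5, leaving 2
2: greatest Fibonacci not exceeding it is 2, leaving 0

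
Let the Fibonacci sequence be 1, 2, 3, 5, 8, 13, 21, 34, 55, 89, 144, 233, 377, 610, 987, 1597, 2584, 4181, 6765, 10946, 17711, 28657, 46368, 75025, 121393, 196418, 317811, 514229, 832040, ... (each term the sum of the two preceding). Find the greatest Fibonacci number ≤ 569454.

514229 ≤ 569454 < 832040, so the largest Fibonacci number not exceeding 569454 is 514229.

514229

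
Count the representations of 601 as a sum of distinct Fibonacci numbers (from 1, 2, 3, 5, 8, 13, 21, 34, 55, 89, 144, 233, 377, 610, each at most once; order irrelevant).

5

Each representation comes from the Zeckendorf form by replacing some F_k with F_{k−1} + F_{k−2} where possible.
601 = 377+144+55+21+3+1 = 377+144+55+13+8+3+1 = 377+144+34+21+13+8+3+1 = 377+89+55+34+21+13+8+3+1 = … (1 more), for 5 in all.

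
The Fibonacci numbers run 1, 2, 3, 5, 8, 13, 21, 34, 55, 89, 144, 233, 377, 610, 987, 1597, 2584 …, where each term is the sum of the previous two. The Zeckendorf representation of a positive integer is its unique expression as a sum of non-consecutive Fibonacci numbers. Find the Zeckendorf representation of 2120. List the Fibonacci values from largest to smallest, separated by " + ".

take 1597 (≤ 2120); 2120 − 1597 = 523
take 377 (≤ 523); 523 − 377 = 146
take 144 (≤ 146); 146 − 144 = 2
take 2 (≤ 2); 2 − 2 = 0
So 2120 = 1597 + 377 + 144 + 2, with no two terms consecutive in the sequence.

1597 + 377 + 144 + 2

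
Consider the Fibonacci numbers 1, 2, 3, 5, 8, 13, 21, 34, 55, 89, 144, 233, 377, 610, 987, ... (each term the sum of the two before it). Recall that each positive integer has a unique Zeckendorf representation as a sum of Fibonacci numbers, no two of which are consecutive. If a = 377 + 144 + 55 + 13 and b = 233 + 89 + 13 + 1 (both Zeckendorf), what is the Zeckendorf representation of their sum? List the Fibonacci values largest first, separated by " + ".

610 + 233 + 55 + 21 + 5 + 1

The two numbers are 589 and 336, so their sum is 925.
Repeatedly subtract the largest Fibonacci number that fits:
largest Fibonacci ≤ 925 is 610; 925 − 610 = 315
largest Fibonacci ≤ 315 is 233; 315 − 233 = 82
largest Fibonacci ≤ 82 is 55; 82 − 55 = 27
largest Fibonacci ≤ 27 is 21; 27 − 21 = 6
largest Fibonacci ≤ 6 is 5; 6 − 5 = 1
largest Fibonacci ≤ 1 is 1; 1 − 1 = 0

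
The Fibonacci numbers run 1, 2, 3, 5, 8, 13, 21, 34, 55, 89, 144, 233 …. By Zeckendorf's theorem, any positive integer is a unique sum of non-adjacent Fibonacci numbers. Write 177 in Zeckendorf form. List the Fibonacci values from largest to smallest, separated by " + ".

Greedily peel off the largest Fibonacci term at each step:
144 ≤ 177 < 233, so take 144; remainder 33
21 ≤ 33 < 34, so take 21; remainder 12
8 ≤ 12 < 13, so take 8; remainder 4
3 ≤ 4 < 5, so take 3; remainder 1
1 ≤ 1 < 2, so take 1; remainder 0
So 177 = 144 + 21 + 8 + 3 + 1, with no two terms consecutive in the sequence.

144 + 21 + 8 + 3 + 1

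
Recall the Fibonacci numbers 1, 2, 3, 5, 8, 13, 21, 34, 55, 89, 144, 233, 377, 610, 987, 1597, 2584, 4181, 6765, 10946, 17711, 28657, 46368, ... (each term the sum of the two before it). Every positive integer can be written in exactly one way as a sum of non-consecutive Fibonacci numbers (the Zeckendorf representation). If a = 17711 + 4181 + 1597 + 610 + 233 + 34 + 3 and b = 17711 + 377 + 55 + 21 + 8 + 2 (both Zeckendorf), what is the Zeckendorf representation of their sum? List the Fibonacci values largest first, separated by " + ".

28657 + 10946 + 2584 + 233 + 89 + 34

The two numbers are 24369 and 18174, so their sum is 42543.
Repeatedly subtract the largest Fibonacci number that fits:
largest Fibonacci ≤ 42543 is 28657; 42543 − 28657 = 13886
largest Fibonacci ≤ 13886 is 10946; 13886 − 10946 = 2940
largest Fibonacci ≤ 2940 is 2584; 2940 − 2584 = 356
largest Fibonacci ≤ 356 is 233; 356 − 233 = 123
largest Fibonacci ≤ 123 is 89; 123 − 89 = 34
largest Fibonacci ≤ 34 is 34; 34 − 34 = 0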